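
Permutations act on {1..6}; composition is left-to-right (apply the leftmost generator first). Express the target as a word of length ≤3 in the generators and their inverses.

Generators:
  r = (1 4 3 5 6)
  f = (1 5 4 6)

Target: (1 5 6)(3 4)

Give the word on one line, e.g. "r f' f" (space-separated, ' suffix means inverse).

f' r'

  after f': (1 6 4 5)
  after r': (1 5 6)(3 4)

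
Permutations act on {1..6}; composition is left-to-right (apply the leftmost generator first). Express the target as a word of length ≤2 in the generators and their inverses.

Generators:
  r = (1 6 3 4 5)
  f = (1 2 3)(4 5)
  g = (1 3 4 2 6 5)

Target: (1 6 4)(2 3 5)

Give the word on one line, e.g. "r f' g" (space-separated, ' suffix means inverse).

g' g'

  after g': (1 5 6 2 4 3)
  after g': (1 6 4)(2 3 5)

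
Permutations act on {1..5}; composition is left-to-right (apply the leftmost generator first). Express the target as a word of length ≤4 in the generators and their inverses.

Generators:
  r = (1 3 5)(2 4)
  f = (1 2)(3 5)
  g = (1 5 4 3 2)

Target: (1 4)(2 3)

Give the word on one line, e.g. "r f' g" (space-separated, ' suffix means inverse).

  after f': (1 2)(3 5)
  after g': (1 3)(4 5)
  after g': (1 4)(2 3)

f' g' g'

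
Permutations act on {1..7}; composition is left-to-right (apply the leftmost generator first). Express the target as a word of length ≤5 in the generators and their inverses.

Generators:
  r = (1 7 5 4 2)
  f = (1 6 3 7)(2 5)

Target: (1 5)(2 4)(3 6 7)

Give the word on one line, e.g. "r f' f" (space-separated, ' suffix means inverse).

  after f: (1 6 3 7)(2 5)
  after f: (1 3)(6 7)
  after f: (1 7 3 6)(2 5)
  after r: (1 5)(2 4)(3 6 7)

f f f r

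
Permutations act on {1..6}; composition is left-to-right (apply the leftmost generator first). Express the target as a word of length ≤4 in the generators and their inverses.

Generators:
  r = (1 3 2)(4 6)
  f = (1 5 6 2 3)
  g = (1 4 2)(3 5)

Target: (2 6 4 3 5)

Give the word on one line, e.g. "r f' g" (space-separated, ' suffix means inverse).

  after g': (1 2 4)(3 5)
  after r: (2 6 4 3 5)

g' r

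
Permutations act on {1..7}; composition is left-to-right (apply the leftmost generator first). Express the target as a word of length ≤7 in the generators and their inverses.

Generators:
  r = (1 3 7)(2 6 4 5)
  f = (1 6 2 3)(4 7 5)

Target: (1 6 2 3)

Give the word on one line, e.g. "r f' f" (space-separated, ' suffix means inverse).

f' r f r f'

  after f': (1 3 2 6)(4 5 7)
  after r: (1 7 5)(2 4)(3 6)
  after f: (1 5 6)(2 7 4 3)
  after r: (1 2)(3 6)(4 7 5)
  after f': (1 6 2 3)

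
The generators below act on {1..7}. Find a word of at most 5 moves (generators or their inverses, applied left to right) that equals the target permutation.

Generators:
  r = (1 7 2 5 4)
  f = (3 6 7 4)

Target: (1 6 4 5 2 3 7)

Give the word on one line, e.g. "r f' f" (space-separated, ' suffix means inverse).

r' f f

  after r': (1 4 5 2 7)
  after f: (1 3 6 7)(2 4 5)
  after f: (1 6 4 5 2 3 7)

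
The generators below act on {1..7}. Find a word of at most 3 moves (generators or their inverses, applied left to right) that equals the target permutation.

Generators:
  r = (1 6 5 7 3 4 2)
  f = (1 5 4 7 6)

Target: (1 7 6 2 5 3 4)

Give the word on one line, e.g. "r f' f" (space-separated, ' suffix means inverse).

  after f: (1 5 4 7 6)
  after r': (1 6 2 4 5 3 7)
  after f': (1 7 6 2 5 3 4)

f r' f'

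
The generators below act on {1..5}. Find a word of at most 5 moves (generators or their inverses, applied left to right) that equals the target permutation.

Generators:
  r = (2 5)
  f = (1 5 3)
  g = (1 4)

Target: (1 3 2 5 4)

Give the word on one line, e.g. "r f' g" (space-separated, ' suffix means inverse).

  after f: (1 5 3)
  after f: (1 3 5)
  after r': (1 3 2 5)
  after g': (1 3 2 5 4)

f f r' g'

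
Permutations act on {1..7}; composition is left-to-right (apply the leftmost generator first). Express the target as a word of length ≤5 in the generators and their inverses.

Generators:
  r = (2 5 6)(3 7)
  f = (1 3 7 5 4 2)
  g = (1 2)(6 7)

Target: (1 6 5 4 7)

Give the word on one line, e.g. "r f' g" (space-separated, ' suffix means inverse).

  after f: (1 3 7 5 4 2)
  after r': (1 7 2)(4 6 5)
  after g: (1 6 5 4 7)

f r' g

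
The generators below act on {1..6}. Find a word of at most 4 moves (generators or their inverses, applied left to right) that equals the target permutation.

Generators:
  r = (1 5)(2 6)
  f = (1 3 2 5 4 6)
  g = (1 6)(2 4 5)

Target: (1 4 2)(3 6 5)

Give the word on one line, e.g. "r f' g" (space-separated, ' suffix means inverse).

  after f': (1 6 4 5 2 3)
  after f': (1 4 2)(3 6 5)

f' f'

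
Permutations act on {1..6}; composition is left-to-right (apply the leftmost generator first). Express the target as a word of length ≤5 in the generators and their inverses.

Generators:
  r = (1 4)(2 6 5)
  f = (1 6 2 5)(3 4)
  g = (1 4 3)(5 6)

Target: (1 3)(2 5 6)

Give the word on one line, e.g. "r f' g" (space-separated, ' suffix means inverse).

g r g'

  after g: (1 4 3)(5 6)
  after r: (2 6)(3 4)
  after g': (1 3)(2 5 6)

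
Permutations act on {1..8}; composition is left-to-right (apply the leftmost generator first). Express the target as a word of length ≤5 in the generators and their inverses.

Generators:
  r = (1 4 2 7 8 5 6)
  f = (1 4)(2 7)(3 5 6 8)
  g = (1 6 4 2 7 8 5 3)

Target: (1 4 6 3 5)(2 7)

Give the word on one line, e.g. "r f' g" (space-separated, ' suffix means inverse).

f' r g r' g'

  after f': (1 4)(2 7)(3 8 6 5)
  after r: (1 2 8)(3 5)
  after g: (1 7 8 6 4 2 5)
  after r': (1 2 8 5 6)
  after g': (1 4 6 3 5)(2 7)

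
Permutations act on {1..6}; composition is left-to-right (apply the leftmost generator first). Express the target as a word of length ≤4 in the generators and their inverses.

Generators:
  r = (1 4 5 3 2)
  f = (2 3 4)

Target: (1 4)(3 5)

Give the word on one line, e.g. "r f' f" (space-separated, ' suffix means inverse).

r' f'

  after r': (1 2 3 5 4)
  after f': (1 4)(3 5)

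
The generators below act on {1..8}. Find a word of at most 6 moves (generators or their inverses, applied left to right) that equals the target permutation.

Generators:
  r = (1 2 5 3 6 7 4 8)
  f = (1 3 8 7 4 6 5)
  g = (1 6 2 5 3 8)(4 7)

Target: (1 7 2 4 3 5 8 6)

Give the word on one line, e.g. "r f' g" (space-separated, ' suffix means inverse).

  after g': (1 8 3 5 2 6)(4 7)
  after r: (2 7 8 6)
  after g: (1 6 5 3 8 2 4 7)
  after f': (1 4 8 2 7 5)
  after g': (1 7 2 4 3 5 8 6)

g' r g f' g'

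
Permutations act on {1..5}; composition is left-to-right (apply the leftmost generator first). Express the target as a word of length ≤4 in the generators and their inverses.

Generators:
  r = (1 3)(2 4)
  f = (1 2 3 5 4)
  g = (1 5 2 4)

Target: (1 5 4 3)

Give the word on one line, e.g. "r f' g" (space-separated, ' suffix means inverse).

  after g: (1 5 2 4)
  after r': (1 5 4 3)

g r'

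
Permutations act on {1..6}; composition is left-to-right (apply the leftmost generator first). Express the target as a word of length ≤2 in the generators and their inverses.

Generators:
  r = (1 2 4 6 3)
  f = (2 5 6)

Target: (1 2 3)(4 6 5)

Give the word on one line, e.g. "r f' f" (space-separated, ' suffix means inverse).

f' r

  after f': (2 6 5)
  after r: (1 2 3)(4 6 5)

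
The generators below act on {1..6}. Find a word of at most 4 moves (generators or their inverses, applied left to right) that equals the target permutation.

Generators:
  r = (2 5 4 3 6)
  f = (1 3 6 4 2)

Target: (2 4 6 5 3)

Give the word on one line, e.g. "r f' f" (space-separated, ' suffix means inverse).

  after r: (2 5 4 3 6)
  after r: (2 4 6 5 3)

r r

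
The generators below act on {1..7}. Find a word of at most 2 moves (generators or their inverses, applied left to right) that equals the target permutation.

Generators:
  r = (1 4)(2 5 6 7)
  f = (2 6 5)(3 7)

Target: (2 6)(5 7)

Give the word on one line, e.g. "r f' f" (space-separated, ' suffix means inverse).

r r

  after r: (1 4)(2 5 6 7)
  after r: (2 6)(5 7)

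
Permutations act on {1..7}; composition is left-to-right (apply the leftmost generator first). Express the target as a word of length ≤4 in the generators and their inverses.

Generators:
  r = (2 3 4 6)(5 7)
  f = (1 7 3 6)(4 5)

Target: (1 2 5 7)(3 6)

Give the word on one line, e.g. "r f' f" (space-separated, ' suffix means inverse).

  after r': (2 6 4 3)(5 7)
  after f': (1 6 5)(2 3)(4 7)
  after r: (1 2 4 5)(6 7)
  after f: (1 2 5 7)(3 6)

r' f' r f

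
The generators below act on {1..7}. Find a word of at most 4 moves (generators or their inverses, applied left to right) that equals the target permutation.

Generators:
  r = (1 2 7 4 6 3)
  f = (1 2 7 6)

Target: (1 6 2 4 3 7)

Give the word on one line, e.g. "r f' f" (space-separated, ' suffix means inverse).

  after r: (1 2 7 4 6 3)
  after r: (1 7 6)(2 4 3)
  after f: (1 6 2 4 3 7)

r r f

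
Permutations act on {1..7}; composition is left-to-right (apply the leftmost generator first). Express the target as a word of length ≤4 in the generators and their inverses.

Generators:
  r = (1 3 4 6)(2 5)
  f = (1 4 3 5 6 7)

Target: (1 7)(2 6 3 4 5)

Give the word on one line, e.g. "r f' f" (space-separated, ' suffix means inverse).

  after r': (1 6 4 3)(2 5)
  after f: (1 7)(2 6 3 4 5)

r' f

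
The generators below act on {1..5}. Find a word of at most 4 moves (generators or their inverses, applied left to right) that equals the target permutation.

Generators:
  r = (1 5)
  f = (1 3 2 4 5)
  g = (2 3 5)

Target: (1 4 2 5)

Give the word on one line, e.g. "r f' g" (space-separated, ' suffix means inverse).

g g r' f'

  after g: (2 3 5)
  after g: (2 5 3)
  after r': (1 5 3 2)
  after f': (1 4 2 5)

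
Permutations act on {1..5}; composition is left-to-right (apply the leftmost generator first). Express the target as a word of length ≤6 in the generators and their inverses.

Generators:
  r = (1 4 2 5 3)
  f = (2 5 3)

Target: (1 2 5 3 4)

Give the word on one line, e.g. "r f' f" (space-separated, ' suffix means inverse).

f' f' r' f' f'

  after f': (2 3 5)
  after f': (2 5 3)
  after r': (1 3 4)
  after f': (1 5 2 3 4)
  after f': (1 2 5 3 4)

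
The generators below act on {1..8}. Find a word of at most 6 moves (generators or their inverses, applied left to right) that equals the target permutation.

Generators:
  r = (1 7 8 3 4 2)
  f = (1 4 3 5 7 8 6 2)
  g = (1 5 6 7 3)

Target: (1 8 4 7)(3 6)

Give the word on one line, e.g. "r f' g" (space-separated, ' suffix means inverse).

  after g: (1 5 6 7 3)
  after g: (1 6 3 5 7)
  after r': (1 6 8 7 2 4 3 5)
  after g: (1 7 2 4)(3 6 8)
  after r: (1 8 4 7)(3 6)

g g r' g r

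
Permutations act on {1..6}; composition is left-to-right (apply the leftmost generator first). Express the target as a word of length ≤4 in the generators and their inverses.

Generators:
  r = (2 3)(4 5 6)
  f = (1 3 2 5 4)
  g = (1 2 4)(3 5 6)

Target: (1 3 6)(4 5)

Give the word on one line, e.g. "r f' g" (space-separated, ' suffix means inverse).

  after g': (1 4 2)(3 6 5)
  after r': (1 6 4 3 5 2)
  after g: (1 3 6)(4 5)

g' r' g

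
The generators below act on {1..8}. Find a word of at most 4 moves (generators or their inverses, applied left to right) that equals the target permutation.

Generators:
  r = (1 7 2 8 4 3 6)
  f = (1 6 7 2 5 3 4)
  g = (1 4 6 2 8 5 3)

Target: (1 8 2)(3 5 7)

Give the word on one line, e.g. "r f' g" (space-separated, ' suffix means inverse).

  after f': (1 4 3 5 2 7 6)
  after r': (1 8 2)(3 5 7)

f' r'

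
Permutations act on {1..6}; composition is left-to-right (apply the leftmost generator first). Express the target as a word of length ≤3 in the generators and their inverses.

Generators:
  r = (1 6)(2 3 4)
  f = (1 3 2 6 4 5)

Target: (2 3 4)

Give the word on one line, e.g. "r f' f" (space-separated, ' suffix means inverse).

  after r': (1 6)(2 4 3)
  after r': (2 3 4)

r' r'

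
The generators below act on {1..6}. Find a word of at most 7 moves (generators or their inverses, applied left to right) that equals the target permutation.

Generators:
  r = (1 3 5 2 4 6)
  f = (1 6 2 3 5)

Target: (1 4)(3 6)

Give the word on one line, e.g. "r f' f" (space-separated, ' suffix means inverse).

f' r f' r' f'

  after f': (1 5 3 2 6)
  after r: (1 2)(3 4 6)
  after f': (1 6 2 5 3 4)
  after r': (1 4 6 5)(2 3)
  after f': (1 4)(3 6)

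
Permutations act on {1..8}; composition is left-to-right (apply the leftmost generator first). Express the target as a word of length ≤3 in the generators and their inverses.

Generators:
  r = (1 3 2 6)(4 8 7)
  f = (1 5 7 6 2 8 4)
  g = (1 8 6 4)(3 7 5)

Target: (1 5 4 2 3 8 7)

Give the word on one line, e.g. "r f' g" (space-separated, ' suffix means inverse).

  after r: (1 3 2 6)(4 8 7)
  after f': (1 3 6 4 2 7 8 5)
  after g': (1 5 4 2 3 8 7)

r f' g'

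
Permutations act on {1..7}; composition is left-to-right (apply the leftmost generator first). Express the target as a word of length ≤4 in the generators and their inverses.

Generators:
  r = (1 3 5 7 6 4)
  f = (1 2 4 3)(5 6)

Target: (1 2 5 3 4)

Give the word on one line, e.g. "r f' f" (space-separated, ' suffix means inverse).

  after r': (1 4 6 7 5 3)
  after f: (1 3 2 4 5)(6 7)
  after r': (2 6 5 4 3)
  after f: (1 2 5 3 4)

r' f r' f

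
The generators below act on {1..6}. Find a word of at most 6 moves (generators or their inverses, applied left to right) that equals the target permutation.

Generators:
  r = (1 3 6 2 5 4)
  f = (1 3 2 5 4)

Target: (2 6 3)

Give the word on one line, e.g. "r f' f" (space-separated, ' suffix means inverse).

  after f: (1 3 2 5 4)
  after r': (3 6)
  after f': (1 4 5 2 3 6)
  after r: (2 6 3)

f r' f' r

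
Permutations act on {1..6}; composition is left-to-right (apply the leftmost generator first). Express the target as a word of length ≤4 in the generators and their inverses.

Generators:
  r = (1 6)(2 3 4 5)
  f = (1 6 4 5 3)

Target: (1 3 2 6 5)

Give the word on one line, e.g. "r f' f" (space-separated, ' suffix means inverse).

  after r': (1 6)(2 5 4 3)
  after f': (2 4 5 6 3)
  after f': (1 3 2 6 5)

r' f' f'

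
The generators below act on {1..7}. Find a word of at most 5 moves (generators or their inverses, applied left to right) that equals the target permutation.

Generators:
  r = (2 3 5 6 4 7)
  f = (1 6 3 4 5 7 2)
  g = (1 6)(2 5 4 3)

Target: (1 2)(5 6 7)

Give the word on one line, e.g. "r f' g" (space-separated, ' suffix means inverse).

f r f g'

  after f: (1 6 3 4 5 7 2)
  after r: (1 4 6 5 2)(3 7)
  after f: (1 5)(2 6 7 4 3)
  after g': (1 2)(5 6 7)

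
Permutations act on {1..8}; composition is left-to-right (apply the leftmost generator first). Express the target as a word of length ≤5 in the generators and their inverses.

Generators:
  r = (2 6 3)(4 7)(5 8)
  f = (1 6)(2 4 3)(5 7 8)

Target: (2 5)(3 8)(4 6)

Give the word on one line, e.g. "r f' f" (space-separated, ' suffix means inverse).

  after f: (1 6)(2 4 3)(5 7 8)
  after r': (1 2 7 5 4 6)
  after f': (1 3 4)(2 5)(7 8)
  after r': (1 6 2 8 4)(3 7 5)
  after f: (2 5)(3 8)(4 6)

f r' f' r' f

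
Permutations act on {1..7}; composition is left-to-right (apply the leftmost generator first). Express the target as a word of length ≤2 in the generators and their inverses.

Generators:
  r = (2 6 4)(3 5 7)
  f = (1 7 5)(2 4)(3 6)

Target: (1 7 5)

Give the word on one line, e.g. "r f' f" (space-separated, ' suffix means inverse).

  after f': (1 5 7)(2 4)(3 6)
  after f': (1 7 5)

f' f'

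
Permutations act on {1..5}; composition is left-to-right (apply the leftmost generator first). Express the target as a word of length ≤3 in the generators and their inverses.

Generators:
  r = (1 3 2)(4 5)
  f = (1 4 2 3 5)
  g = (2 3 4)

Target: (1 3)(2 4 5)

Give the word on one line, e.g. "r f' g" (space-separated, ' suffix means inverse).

r' g

  after r': (1 2 3)(4 5)
  after g: (1 3)(2 4 5)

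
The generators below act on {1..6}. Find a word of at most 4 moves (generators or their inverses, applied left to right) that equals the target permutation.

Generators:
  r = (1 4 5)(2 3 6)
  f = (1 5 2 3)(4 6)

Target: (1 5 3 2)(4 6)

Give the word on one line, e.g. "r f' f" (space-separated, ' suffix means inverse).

r f' f' r

  after r: (1 4 5)(2 3 6)
  after f': (1 6 5 3 4)
  after f': (1 4 3 6)(2 5)
  after r: (1 5 3 2)(4 6)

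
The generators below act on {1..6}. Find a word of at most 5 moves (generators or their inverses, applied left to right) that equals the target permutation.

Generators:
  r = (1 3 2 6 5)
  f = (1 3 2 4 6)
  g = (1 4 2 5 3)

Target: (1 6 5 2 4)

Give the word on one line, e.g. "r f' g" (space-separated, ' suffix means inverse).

r' f' g' f f

  after r': (1 5 6 2 3)
  after f': (1 5 4 2)(3 6)
  after g': (1 2 3 6 5)
  after f: (1 4 6 5 3)
  after f: (1 6 5 2 4)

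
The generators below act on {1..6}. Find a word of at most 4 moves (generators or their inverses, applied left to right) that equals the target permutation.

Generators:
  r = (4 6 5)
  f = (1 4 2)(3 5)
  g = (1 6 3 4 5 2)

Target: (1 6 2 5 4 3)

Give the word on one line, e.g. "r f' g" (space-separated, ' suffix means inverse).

f g' r g'

  after f: (1 4 2)(3 5)
  after g': (1 3 4 5 6)
  after r: (1 3 6)
  after g': (1 6 2 5 4 3)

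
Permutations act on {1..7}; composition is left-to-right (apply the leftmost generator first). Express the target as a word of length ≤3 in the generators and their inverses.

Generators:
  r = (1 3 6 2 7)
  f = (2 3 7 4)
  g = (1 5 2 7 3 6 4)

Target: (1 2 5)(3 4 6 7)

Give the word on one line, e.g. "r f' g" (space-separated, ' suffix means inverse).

  after g': (1 4 6 3 7 2 5)
  after f: (1 2 5)(3 4 6 7)

g' f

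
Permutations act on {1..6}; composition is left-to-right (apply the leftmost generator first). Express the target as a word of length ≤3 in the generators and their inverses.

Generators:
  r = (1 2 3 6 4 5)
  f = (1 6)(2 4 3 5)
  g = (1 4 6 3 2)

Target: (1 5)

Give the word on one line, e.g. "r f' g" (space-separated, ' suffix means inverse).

r' g'

  after r': (1 5 4 6 3 2)
  after g': (1 5)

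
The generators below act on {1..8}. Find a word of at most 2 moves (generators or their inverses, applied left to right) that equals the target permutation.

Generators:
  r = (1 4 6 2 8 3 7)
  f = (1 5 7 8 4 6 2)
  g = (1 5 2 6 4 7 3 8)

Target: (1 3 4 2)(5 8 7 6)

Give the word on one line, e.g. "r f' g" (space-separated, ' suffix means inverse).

g' g'

  after g': (1 8 3 7 4 6 2 5)
  after g': (1 3 4 2)(5 8 7 6)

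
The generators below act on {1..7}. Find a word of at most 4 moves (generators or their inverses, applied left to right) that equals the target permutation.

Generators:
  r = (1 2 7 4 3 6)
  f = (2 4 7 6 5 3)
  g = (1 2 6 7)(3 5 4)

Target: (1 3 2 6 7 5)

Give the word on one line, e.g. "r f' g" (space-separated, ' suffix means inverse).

  after g': (1 7 6 2)(3 4 5)
  after f: (1 6 4 3 7 5 2)
  after r': (1 3 2 6 7 5)

g' f r'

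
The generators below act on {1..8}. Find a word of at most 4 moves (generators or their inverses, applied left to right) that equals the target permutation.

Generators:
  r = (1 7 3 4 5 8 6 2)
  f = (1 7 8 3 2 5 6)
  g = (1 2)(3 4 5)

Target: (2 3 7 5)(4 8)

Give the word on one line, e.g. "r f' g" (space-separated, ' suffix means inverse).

r' r' f

  after r': (1 2 6 8 5 4 3 7)
  after r': (1 6 5 3)(2 8 4 7)
  after f: (2 3 7 5)(4 8)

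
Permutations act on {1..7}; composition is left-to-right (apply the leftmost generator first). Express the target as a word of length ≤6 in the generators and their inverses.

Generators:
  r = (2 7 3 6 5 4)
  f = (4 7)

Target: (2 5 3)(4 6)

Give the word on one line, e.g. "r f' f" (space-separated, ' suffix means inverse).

r' f f r' f'

  after r': (2 4 5 6 3 7)
  after f: (2 7)(3 4 5 6)
  after f: (2 4 5 6 3 7)
  after r': (2 5 3)(4 6 7)
  after f': (2 5 3)(4 6)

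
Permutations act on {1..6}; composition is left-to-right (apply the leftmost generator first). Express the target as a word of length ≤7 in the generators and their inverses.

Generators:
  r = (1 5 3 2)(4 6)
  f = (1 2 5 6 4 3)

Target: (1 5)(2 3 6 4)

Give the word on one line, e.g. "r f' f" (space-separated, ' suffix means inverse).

  after f: (1 2 5 6 4 3)
  after r: (2 3 5 4)
  after f: (1 2)(3 6 4 5)
  after r': (1 3 4)
  after r': (1 5)(2 3 6 4)

f r f r' r'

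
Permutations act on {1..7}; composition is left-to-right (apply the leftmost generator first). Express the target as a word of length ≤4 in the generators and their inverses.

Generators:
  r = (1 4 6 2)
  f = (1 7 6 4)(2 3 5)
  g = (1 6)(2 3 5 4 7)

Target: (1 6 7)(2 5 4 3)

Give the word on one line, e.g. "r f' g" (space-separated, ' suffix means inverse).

  after f: (1 7 6 4)(2 3 5)
  after r': (1 7 4 2 3 5 6)
  after f: (1 6 7)(2 5 4 3)

f r' f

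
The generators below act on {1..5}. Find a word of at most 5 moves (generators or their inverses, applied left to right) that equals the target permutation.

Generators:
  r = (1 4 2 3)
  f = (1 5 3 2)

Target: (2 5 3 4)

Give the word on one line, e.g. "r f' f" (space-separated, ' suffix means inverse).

  after f': (1 2 3 5)
  after f': (1 3)(2 5)
  after r': (1 2 5 4)
  after r': (1 4 3 2 5)
  after r': (2 5 3 4)

f' f' r' r' r'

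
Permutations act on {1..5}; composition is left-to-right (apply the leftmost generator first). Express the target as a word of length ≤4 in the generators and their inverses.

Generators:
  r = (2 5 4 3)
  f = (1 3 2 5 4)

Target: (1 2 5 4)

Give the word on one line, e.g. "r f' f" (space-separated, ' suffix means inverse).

f' r f

  after f': (1 4 5 2 3)
  after r: (1 3)
  after f: (1 2 5 4)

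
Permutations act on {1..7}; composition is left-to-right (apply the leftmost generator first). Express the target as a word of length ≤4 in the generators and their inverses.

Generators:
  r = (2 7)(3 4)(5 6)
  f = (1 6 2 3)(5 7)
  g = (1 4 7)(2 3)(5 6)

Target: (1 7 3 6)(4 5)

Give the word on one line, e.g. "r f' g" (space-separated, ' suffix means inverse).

g f' g' g'

  after g: (1 4 7)(2 3)(5 6)
  after f': (1 4 5)(3 6 7)
  after g': (2 3 5 7)(4 6)
  after g': (1 7 3 6)(4 5)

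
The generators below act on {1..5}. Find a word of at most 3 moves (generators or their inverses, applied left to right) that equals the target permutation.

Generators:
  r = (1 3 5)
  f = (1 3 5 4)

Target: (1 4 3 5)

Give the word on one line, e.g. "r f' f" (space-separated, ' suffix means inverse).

  after f': (1 4 5 3)
  after r': (1 4 3 5)

f' r'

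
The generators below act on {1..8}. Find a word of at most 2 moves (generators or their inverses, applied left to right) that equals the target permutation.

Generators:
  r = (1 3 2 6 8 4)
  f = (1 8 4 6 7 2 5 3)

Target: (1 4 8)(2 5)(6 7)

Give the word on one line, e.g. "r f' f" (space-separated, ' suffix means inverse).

  after f: (1 8 4 6 7 2 5 3)
  after r: (1 4 8)(2 5)(6 7)

f r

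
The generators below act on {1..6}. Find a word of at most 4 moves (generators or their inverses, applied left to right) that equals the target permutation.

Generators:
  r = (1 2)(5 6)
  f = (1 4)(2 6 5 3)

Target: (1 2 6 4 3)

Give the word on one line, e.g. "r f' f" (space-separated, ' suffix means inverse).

  after f': (1 4)(2 3 5 6)
  after r: (1 4 2 3 6)
  after f': (2 5 6 4 3)
  after r: (1 2 6 4 3)

f' r f' r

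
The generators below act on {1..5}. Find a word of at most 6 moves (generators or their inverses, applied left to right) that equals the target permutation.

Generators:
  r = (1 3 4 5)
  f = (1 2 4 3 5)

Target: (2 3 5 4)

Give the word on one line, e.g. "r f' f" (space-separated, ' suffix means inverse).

  after r': (1 5 4 3)
  after f: (2 4 5 3)
  after r': (1 5)(2 3)
  after f': (1 3)(2 4)
  after r': (2 3 5 4)

r' f r' f' r'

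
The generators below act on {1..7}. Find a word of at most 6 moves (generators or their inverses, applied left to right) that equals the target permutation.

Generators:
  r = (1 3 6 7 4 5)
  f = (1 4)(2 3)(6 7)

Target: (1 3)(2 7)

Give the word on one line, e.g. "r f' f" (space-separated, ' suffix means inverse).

  after f': (1 4)(2 3)(6 7)
  after r': (1 7 3 2)(4 5)
  after f: (1 6 7 2 4 5)
  after r': (1 3)(2 7)

f' r' f r'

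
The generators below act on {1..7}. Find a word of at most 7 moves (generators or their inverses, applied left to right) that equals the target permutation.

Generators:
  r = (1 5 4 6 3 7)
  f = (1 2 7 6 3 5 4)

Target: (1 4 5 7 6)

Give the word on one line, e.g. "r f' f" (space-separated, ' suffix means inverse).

  after f': (1 4 5 3 6 7 2)
  after r: (1 6)(2 5 7)
  after r: (1 3 7 2 4 6 5)
  after f: (1 5 2)(3 6 4)
  after f: (1 4 5 7 6)

f' r r f f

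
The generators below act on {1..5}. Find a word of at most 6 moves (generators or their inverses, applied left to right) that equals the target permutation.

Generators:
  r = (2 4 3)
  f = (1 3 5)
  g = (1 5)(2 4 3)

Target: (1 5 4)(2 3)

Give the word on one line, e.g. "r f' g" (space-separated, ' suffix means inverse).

f' g f' r

  after f': (1 5 3)
  after g: (2 4 3 5)
  after f': (1 5 2 4)
  after r: (1 5 4)(2 3)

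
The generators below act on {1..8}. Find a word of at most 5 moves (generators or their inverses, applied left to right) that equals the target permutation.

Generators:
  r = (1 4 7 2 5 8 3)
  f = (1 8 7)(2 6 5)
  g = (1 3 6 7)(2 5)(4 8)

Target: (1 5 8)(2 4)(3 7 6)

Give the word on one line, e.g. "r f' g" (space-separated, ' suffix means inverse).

  after r: (1 4 7 2 5 8 3)
  after r: (1 7 5 3 4 2 8)
  after g': (1 6 3 8 7 2 4 5)
  after f: (1 5 8)(2 4)(3 7 6)

r r g' f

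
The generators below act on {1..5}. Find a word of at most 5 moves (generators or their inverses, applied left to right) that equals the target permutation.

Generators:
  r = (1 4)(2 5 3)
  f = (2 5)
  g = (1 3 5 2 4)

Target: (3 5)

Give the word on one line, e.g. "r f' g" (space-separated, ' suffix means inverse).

  after g: (1 3 5 2 4)
  after f: (1 3 2 4)
  after g': (3 5)

g f g'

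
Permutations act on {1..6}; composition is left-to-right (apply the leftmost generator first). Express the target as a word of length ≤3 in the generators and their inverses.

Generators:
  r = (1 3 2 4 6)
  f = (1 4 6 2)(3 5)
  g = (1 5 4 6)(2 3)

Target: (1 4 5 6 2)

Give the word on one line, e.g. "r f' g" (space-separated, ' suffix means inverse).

g' r'

  after g': (1 6 4 5)(2 3)
  after r': (1 4 5 6 2)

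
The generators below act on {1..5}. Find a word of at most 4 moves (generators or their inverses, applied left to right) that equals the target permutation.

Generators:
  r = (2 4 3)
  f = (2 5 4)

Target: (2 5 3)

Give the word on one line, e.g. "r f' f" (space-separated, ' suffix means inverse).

f r

  after f: (2 5 4)
  after r: (2 5 3)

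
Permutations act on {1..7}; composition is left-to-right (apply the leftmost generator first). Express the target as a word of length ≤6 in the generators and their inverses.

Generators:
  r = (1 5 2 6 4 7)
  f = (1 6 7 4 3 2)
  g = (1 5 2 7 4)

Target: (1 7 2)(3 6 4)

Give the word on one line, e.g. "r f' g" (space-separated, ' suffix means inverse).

  after r': (1 7 4 6 2 5)
  after g: (1 4 6 7)
  after r: (1 7 5 2 6)
  after f: (1 4 3 2 7 5)
  after r: (1 7 2)(3 6 4)

r' g r f r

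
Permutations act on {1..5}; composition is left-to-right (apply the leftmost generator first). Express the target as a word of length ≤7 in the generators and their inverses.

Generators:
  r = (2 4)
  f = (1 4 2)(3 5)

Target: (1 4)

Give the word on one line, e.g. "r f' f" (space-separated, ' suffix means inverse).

f f f r f

  after f: (1 4 2)(3 5)
  after f: (1 2 4)
  after f: (3 5)
  after r: (2 4)(3 5)
  after f: (1 4)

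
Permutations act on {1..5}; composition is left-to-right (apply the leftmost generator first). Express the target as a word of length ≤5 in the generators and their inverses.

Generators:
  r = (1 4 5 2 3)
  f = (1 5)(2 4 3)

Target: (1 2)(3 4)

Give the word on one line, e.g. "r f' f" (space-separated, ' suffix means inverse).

  after f': (1 5)(2 3 4)
  after r': (1 4 5 3)
  after f: (1 3 5 2 4)
  after r': (1 2)(3 4)

f' r' f r'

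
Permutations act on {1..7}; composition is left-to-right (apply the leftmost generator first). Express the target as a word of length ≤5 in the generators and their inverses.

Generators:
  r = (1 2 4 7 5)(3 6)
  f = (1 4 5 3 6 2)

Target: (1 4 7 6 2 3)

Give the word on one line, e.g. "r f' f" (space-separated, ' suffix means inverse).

  after r: (1 2 4 7 5)(3 6)
  after f: (2 5 4 7 3)
  after f: (1 4 7 6 2 3)

r f f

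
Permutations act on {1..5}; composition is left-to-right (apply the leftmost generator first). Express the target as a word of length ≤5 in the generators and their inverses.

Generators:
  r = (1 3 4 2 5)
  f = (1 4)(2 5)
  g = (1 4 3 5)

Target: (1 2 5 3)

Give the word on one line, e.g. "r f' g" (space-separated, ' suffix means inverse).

  after r: (1 3 4 2 5)
  after g: (1 5 4 2)
  after f: (1 2 4 5)
  after f: (1 5 4 2)
  after r': (1 2 5 3)

r g f f r'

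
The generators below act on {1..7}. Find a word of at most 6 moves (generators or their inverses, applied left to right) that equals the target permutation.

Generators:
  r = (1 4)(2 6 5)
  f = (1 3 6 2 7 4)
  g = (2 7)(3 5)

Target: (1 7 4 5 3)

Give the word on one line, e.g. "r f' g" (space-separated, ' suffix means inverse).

  after r': (1 4)(2 5 6)
  after f: (2 5)(3 6 7 4)
  after r: (1 4 3 5 6 7)
  after g': (1 4 5 6 2 7)
  after f': (1 7 4 5 3)

r' f r g' f'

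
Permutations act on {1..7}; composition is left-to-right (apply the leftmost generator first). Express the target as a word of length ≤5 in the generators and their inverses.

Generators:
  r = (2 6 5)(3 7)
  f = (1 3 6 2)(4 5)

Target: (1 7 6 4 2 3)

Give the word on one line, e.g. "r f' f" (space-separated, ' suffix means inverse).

f r' f

  after f: (1 3 6 2)(4 5)
  after r': (1 7 3 2)(4 6 5)
  after f: (1 7 6 4 2 3)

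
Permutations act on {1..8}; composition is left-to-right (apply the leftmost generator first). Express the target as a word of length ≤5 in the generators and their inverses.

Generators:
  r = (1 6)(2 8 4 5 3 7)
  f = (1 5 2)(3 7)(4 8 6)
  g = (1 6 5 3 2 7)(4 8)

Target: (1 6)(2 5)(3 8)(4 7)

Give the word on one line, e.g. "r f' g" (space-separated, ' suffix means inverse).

r' r' r'

  after r': (1 6)(2 7 3 5 4 8)
  after r': (2 3 4)(5 8 7)
  after r': (1 6)(2 5)(3 8)(4 7)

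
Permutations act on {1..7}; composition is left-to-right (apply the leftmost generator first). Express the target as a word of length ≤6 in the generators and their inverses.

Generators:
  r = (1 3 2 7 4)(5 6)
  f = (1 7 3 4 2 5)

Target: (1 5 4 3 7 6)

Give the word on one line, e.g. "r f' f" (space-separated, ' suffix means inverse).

  after r': (1 4 7 2 3)(5 6)
  after f: (1 2 4 3 7 5 6)
  after r: (1 7 6 3 4 2)
  after f': (2 5)(6 7)
  after f': (1 5 4 3 7 6)

r' f r f' f'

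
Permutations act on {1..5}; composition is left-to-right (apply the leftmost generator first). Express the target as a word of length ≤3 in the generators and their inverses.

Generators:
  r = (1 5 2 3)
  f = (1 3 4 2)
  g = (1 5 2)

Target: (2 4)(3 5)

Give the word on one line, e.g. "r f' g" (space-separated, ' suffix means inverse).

f' g' r'

  after f': (1 2 4 3)
  after g': (1 5)(2 4 3)
  after r': (2 4)(3 5)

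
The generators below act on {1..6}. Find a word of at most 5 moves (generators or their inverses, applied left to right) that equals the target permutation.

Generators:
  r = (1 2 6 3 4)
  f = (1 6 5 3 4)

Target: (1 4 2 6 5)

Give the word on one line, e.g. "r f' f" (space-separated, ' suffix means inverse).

r r f' f'

  after r: (1 2 6 3 4)
  after r: (1 6 4 2 3)
  after f': (2 5 6 3 4)
  after f': (1 4 2 6 5)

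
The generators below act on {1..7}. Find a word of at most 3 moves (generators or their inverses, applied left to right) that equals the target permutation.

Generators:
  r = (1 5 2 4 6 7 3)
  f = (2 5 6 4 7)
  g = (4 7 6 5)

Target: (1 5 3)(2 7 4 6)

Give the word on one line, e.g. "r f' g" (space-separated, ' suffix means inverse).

f g' r

  after f: (2 5 6 4 7)
  after g': (2 6 5 7)
  after r: (1 5 3)(2 7 4 6)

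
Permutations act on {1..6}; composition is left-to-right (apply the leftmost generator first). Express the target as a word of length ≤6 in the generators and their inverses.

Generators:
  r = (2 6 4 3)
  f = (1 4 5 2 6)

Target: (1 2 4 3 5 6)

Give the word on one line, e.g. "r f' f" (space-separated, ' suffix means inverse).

f f r' f

  after f: (1 4 5 2 6)
  after f: (1 5 6 4 2)
  after r': (1 5 2)(3 4)
  after f: (1 2 4 3 5 6)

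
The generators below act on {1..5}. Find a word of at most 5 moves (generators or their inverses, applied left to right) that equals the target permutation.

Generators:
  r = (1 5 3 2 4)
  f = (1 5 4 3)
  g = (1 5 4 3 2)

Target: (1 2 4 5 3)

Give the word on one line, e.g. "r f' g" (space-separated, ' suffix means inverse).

  after g: (1 5 4 3 2)
  after f: (1 4)(2 5 3)
  after g: (1 3)(2 4 5)
  after f: (2 3 5)
  after g': (1 2 4 5 3)

g f g f g'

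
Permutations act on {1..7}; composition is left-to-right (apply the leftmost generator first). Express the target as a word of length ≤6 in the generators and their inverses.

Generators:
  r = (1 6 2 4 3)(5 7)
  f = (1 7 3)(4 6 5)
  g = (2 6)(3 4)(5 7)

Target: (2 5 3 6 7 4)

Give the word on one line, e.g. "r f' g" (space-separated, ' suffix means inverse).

g r' f g'

  after g: (2 6)(3 4)(5 7)
  after r': (1 3 2)
  after f: (2 7 3)(4 6 5)
  after g': (2 5 3 6 7 4)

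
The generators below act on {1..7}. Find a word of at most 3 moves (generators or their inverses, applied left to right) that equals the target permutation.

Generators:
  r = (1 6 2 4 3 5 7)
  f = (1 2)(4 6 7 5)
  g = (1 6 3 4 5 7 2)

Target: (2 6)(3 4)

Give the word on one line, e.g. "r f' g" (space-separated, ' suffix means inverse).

f g

  after f: (1 2)(4 6 7 5)
  after g: (2 6)(3 4)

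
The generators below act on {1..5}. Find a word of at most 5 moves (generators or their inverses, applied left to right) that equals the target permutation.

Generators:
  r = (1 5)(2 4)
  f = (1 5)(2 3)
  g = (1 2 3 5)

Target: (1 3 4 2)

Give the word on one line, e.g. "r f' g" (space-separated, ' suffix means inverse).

  after f': (1 5)(2 3)
  after r': (2 3 4)
  after g: (1 2 5)(3 4)
  after f: (1 3 4 2)

f' r' g f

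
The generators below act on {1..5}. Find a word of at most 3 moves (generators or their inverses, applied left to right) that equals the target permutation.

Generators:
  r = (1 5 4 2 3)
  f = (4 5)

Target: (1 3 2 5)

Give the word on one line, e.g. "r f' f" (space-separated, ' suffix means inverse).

  after r': (1 3 2 4 5)
  after f': (1 3 2 5)

r' f'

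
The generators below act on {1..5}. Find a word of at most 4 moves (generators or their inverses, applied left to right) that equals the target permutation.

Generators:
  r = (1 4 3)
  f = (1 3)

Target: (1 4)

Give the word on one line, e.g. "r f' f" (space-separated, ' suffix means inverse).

  after f': (1 3)
  after r': (1 4)

f' r'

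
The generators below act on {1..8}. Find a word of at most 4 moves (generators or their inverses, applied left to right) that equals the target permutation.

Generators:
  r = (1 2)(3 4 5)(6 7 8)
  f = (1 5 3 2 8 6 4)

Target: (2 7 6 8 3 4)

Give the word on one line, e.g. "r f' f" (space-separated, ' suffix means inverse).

f f r f

  after f: (1 5 3 2 8 6 4)
  after f: (1 3 8 4 5 2 6)
  after r: (1 4 3 6 2 7 8 5)
  after f: (2 7 6 8 3 4)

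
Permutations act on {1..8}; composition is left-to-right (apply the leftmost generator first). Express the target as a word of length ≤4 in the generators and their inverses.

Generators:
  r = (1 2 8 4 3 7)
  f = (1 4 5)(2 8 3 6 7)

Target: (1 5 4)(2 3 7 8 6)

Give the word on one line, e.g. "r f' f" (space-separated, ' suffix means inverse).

  after f: (1 4 5)(2 8 3 6 7)
  after f: (1 5 4)(2 3 7 8 6)

f f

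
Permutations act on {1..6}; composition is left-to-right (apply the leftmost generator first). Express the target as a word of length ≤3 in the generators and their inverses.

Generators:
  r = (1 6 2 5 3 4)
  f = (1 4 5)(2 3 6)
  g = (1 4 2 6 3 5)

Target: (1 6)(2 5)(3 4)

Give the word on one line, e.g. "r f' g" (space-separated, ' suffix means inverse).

g g g

  after g: (1 4 2 6 3 5)
  after g: (1 2 3)(4 6 5)
  after g: (1 6)(2 5)(3 4)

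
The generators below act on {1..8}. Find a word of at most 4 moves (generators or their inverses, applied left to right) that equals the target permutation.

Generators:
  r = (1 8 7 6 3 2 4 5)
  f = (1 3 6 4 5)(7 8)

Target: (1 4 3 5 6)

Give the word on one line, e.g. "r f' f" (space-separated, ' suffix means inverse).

  after f': (1 5 4 6 3)(7 8)
  after f': (1 4 3 5 6)

f' f'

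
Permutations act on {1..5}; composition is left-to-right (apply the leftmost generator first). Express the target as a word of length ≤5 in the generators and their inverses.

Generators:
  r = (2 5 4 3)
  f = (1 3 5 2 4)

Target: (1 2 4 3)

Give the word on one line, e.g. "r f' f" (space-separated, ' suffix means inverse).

f r r f' r

  after f: (1 3 5 2 4)
  after r: (1 2 3 4)
  after r: (1 5 4)
  after f': (1 3)(2 5)
  after r: (1 2 4 3)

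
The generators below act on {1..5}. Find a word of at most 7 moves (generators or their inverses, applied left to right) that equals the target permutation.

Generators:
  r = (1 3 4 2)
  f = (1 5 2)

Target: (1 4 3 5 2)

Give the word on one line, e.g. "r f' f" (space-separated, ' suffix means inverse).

r f' f' r f'

  after r: (1 3 4 2)
  after f': (1 3 4 5)
  after f': (1 3 4)(2 5)
  after r: (1 4 3 2 5)
  after f': (1 4 3 5 2)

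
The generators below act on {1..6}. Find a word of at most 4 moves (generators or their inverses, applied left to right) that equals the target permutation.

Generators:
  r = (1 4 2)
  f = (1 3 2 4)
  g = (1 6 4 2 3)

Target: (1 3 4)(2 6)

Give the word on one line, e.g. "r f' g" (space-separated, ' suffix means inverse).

  after g': (1 3 2 4 6)
  after f: (1 2)(3 4 6)
  after g: (1 3 2 6)
  after r': (1 3 4)(2 6)

g' f g r'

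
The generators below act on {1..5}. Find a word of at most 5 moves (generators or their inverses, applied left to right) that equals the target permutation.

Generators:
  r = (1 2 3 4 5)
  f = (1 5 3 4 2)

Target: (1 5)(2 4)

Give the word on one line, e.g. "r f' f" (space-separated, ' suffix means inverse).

  after f: (1 5 3 4 2)
  after r: (3 5 4)
  after f': (1 2 4 5 3)
  after r': (2 3 5)
  after f: (1 5)(2 4)

f r f' r' f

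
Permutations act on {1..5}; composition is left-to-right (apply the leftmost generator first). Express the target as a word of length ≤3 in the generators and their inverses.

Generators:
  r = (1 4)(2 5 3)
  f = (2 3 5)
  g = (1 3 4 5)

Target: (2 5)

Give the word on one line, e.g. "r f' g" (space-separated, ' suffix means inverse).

  after r': (1 4)(2 3 5)
  after g': (1 3 4 5 2)
  after g': (2 5)

r' g' g'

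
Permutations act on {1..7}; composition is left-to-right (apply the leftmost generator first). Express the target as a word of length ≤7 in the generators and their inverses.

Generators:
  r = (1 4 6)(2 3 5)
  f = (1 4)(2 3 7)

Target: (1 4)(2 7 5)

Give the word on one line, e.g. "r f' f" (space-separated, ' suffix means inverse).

  after r: (1 4 6)(2 3 5)
  after f': (3 5 7)(4 6)
  after r: (1 4)(2 3)(5 7)
  after f': (3 7 5)
  after f': (1 4)(2 7 5)

r f' r f' f'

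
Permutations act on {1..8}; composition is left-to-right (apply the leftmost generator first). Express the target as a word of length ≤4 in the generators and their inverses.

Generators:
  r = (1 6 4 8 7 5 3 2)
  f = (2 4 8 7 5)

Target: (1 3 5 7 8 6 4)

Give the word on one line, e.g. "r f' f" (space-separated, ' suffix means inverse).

r' r' f

  after r': (1 2 3 5 7 8 4 6)
  after r': (1 3 7 4)(2 5 8 6)
  after f: (1 3 5 7 8 6 4)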